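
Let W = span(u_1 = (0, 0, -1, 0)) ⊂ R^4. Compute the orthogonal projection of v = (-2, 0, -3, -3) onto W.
proj_W(v) = (0, 0, -3, 0)

Set up U = [u_1 | ... | u_1] ∈ R^(4×1). The projector onto W = col(U) is P = U (U^T U)^(-1) U^T.
Compute U^T U =
  [1],
and U^T v = (3).
Solve U^T U · c = U^T v for the coefficients: c = (3). The projection is proj_W(v) = U c.
Check: (v - proj_W(v)) · u_1 = 0  (should be 0).
Result: proj_W(v) = (0, 0, -3, 0).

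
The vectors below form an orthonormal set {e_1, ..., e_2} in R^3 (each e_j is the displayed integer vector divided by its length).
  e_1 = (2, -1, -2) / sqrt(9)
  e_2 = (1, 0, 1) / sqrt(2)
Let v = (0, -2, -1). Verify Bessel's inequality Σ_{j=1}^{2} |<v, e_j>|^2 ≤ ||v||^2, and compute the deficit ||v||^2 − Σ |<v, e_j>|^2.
Σ |<v, e_j>|^2 = 41/18; ||v||^2 = 5; deficit = 49/18

Write each e_j = u_j / sqrt(<u_j, u_j>) where u_j is the displayed integer vector. Then <v, e_j> = <v, u_j> / sqrt(<u_j, u_j>), so |<v, e_j>|^2 = <v, u_j>^2 / <u_j, u_j>.
Coefficients: <v, e_1> = 4/sqrt(9), <v, e_2> = -1/sqrt(2).
Square and sum: Σ |<v, e_j>|^2 = 41/18.
Compute ||v||^2 = v·v = 5.
Deficit = 5 − 41/18 = 49/18 ≥ 0, confirming Bessel's inequality. (The deficit equals ||v − Σ <v,e_j> e_j||^2, the squared distance from v to span{e_j}.)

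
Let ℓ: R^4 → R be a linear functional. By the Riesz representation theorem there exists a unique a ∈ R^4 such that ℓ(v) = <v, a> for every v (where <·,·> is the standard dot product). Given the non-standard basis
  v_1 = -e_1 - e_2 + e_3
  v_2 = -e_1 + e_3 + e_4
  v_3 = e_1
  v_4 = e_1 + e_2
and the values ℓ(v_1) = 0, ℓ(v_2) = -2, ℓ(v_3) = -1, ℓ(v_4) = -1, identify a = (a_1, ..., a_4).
a = (-1, 0, -1, -2)

Write a = (a_1, ..., a_4) in the standard basis. For each basis vector v_i, ℓ(v_i) = <v_i, a> is a linear equation in the a_j's. Collect the n equations into a matrix system V a = ℓ, where row i of V is v_i (expressed in the standard basis). Since V is invertible (lower-triangular with 1s on the diagonal, up to permutation), solve by back-substitution:
  V =
[[-1, -1, 1, 0],
 [-1, 0, 1, 1],
 [1, 0, 0, 0],
 [1, 1, 0, 0]]
  V a = (0, -2, -1, -1)
Solving gives a = (-1, 0, -1, -2).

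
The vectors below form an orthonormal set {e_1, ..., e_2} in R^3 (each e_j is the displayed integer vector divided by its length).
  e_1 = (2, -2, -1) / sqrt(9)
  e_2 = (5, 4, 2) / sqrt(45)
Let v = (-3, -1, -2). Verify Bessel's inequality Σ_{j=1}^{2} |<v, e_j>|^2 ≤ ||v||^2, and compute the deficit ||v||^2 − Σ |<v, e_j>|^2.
Σ |<v, e_j>|^2 = 61/5; ||v||^2 = 14; deficit = 9/5

Write each e_j = u_j / sqrt(<u_j, u_j>) where u_j is the displayed integer vector. Then <v, e_j> = <v, u_j> / sqrt(<u_j, u_j>), so |<v, e_j>|^2 = <v, u_j>^2 / <u_j, u_j>.
Coefficients: <v, e_1> = -2/sqrt(9), <v, e_2> = -23/sqrt(45).
Square and sum: Σ |<v, e_j>|^2 = 61/5.
Compute ||v||^2 = v·v = 14.
Deficit = 14 − 61/5 = 9/5 ≥ 0, confirming Bessel's inequality. (The deficit equals ||v − Σ <v,e_j> e_j||^2, the squared distance from v to span{e_j}.)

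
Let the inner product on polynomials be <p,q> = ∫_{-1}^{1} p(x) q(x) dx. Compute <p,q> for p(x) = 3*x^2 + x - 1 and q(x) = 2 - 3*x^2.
<p,q> = -8/5

Expand the product: p(x)·q(x) = -9*x^4 - 3*x^3 + 9*x^2 + 2*x - 2.
∫_{-1}^{1} of each monomial x^k gives [2/(k+1) if k even, 0 if k odd]. Integrating term-by-term (or equivalently evaluating the antiderivative F(x) = -9*x^5/5 - 3*x^4/4 + 3*x^3 + x^2 - 2*x at the endpoints):
  F(1) − F(−1) = -11/20 − (21/20) = -8/5.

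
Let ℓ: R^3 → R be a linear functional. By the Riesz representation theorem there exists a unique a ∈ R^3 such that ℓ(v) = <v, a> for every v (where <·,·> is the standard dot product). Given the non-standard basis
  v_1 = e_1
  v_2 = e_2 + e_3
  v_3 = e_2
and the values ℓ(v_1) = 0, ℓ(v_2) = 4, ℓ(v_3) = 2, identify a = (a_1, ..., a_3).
a = (0, 2, 2)

Write a = (a_1, ..., a_3) in the standard basis. For each basis vector v_i, ℓ(v_i) = <v_i, a> is a linear equation in the a_j's. Collect the n equations into a matrix system V a = ℓ, where row i of V is v_i (expressed in the standard basis). Since V is invertible (lower-triangular with 1s on the diagonal, up to permutation), solve by back-substitution:
  V =
[[1, 0, 0],
 [0, 1, 1],
 [0, 1, 0]]
  V a = (0, 4, 2)
Solving gives a = (0, 2, 2).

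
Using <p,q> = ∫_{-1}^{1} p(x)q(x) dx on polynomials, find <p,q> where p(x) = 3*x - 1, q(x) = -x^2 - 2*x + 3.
<p,q> = -28/3

Expand the product: p(x)·q(x) = -3*x^3 - 5*x^2 + 11*x - 3.
∫_{-1}^{1} of each monomial x^k gives [2/(k+1) if k even, 0 if k odd]. Integrating term-by-term (or equivalently evaluating the antiderivative F(x) = -3*x^4/4 - 5*x^3/3 + 11*x^2/2 - 3*x at the endpoints):
  F(1) − F(−1) = 1/12 − (113/12) = -28/3.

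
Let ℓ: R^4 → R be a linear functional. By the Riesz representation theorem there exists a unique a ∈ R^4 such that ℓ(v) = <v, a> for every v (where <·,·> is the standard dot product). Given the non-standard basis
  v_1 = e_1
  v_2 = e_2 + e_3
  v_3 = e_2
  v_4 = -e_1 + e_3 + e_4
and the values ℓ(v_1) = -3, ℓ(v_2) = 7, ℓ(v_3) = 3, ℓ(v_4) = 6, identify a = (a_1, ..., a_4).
a = (-3, 3, 4, -1)

Write a = (a_1, ..., a_4) in the standard basis. For each basis vector v_i, ℓ(v_i) = <v_i, a> is a linear equation in the a_j's. Collect the n equations into a matrix system V a = ℓ, where row i of V is v_i (expressed in the standard basis). Since V is invertible (lower-triangular with 1s on the diagonal, up to permutation), solve by back-substitution:
  V =
[[1, 0, 0, 0],
 [0, 1, 1, 0],
 [0, 1, 0, 0],
 [-1, 0, 1, 1]]
  V a = (-3, 7, 3, 6)
Solving gives a = (-3, 3, 4, -1).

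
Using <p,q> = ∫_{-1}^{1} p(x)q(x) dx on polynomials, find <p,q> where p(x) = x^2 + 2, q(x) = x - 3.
<p,q> = -14

Expand the product: p(x)·q(x) = x^3 - 3*x^2 + 2*x - 6.
∫_{-1}^{1} of each monomial x^k gives [2/(k+1) if k even, 0 if k odd]. Integrating term-by-term (or equivalently evaluating the antiderivative F(x) = x^4/4 - x^3 + x^2 - 6*x at the endpoints):
  F(1) − F(−1) = -23/4 − (33/4) = -14.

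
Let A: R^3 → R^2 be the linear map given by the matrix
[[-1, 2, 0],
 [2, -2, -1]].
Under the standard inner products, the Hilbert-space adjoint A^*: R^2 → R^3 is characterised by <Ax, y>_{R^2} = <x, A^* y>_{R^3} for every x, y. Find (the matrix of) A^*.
A^* = A^T =
[[-1, 2],
 [2, -2],
 [0, -1]]

For real matrices with standard dot products, the defining identity <Ax, y> = <x, A^* y> gives (Ax)^T y = x^T (A^*) y, i.e. x^T A^T y = x^T (A^*) y. Since this holds for all x, y, we must have A^* = A^T. Therefore
A^* =
[[-1, 2],
 [2, -2],
 [0, -1]].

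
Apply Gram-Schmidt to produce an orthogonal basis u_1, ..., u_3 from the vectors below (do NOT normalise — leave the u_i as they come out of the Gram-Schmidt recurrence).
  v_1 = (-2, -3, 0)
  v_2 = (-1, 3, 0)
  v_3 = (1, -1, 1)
Orthogonal basis:
  u_1 = (-2, -3, 0)
  u_2 = (-27/13, 18/13, 0)
  u_3 = (0, 0, 1)

Apply the Gram-Schmidt recurrence
  u_1 = v_1
  u_i = v_i − Σ_{j<i} ((v_i · u_j) / (u_j · u_j)) · u_j.

Step by step this gives:
  u_1 = (-2, -3, 0)
  u_2 = (-27/13, 18/13, 0)
  u_3 = (0, 0, 1)

Orthogonality check:
  u_2 · u_1 = 0 (should be 0)
  u_3 · u_1 = 0 (should be 0)
  u_3 · u_2 = 0 (should be 0)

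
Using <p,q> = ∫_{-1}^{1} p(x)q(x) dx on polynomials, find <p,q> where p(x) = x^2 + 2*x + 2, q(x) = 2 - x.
<p,q> = 8

Expand the product: p(x)·q(x) = -x^3 + 2*x + 4.
∫_{-1}^{1} of each monomial x^k gives [2/(k+1) if k even, 0 if k odd]. Integrating term-by-term (or equivalently evaluating the antiderivative F(x) = -x^4/4 + x^2 + 4*x at the endpoints):
  F(1) − F(−1) = 19/4 − (-13/4) = 8.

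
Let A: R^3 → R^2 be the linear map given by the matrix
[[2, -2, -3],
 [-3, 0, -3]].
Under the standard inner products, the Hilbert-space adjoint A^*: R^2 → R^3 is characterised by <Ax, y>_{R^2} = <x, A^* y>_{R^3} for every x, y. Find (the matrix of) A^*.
A^* = A^T =
[[2, -3],
 [-2, 0],
 [-3, -3]]

For real matrices with standard dot products, the defining identity <Ax, y> = <x, A^* y> gives (Ax)^T y = x^T (A^*) y, i.e. x^T A^T y = x^T (A^*) y. Since this holds for all x, y, we must have A^* = A^T. Therefore
A^* =
[[2, -3],
 [-2, 0],
 [-3, -3]].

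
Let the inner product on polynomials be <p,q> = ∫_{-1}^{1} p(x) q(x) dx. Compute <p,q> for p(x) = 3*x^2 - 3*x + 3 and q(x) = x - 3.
<p,q> = -26

Expand the product: p(x)·q(x) = 3*x^3 - 12*x^2 + 12*x - 9.
∫_{-1}^{1} of each monomial x^k gives [2/(k+1) if k even, 0 if k odd]. Integrating term-by-term (or equivalently evaluating the antiderivative F(x) = 3*x^4/4 - 4*x^3 + 6*x^2 - 9*x at the endpoints):
  F(1) − F(−1) = -25/4 − (79/4) = -26.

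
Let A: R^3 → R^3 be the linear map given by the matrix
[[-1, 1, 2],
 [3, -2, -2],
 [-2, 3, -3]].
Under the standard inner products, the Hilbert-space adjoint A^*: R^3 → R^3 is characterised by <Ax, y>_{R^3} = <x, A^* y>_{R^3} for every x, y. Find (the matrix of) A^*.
A^* = A^T =
[[-1, 3, -2],
 [1, -2, 3],
 [2, -2, -3]]

For real matrices with standard dot products, the defining identity <Ax, y> = <x, A^* y> gives (Ax)^T y = x^T (A^*) y, i.e. x^T A^T y = x^T (A^*) y. Since this holds for all x, y, we must have A^* = A^T. Therefore
A^* =
[[-1, 3, -2],
 [1, -2, 3],
 [2, -2, -3]].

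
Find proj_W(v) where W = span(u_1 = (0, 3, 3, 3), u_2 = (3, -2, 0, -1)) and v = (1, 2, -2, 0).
proj_W(v) = (-3/11, 1/11, -1/11, 0)

Set up U = [u_1 | ... | u_2] ∈ R^(4×2). The projector onto W = col(U) is P = U (U^T U)^(-1) U^T.
Compute U^T U =
  [27, -9]
  [-9, 14],
and U^T v = (0, -1).
Solve U^T U · c = U^T v for the coefficients: c = (-1/33, -1/11). The projection is proj_W(v) = U c.
Check: (v - proj_W(v)) · u_1 = 0  (should be 0).
Check: (v - proj_W(v)) · u_2 = 0  (should be 0).
Result: proj_W(v) = (-3/11, 1/11, -1/11, 0).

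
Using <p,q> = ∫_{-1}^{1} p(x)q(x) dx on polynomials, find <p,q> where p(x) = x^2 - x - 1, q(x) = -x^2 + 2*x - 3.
<p,q> = 44/15

Expand the product: p(x)·q(x) = -x^4 + 3*x^3 - 4*x^2 + x + 3.
∫_{-1}^{1} of each monomial x^k gives [2/(k+1) if k even, 0 if k odd]. Integrating term-by-term (or equivalently evaluating the antiderivative F(x) = -x^5/5 + 3*x^4/4 - 4*x^3/3 + x^2/2 + 3*x at the endpoints):
  F(1) − F(−1) = 163/60 − (-13/60) = 44/15.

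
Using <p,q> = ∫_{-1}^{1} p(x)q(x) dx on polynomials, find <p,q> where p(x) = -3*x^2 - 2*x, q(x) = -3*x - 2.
<p,q> = 8

Expand the product: p(x)·q(x) = 9*x^3 + 12*x^2 + 4*x.
∫_{-1}^{1} of each monomial x^k gives [2/(k+1) if k even, 0 if k odd]. Integrating term-by-term (or equivalently evaluating the antiderivative F(x) = 9*x^4/4 + 4*x^3 + 2*x^2 at the endpoints):
  F(1) − F(−1) = 33/4 − (1/4) = 8.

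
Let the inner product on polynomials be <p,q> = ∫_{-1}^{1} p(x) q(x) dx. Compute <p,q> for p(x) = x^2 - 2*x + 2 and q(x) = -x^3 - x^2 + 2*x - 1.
<p,q> = -124/15

Expand the product: p(x)·q(x) = -x^5 + x^4 + 2*x^3 - 7*x^2 + 6*x - 2.
∫_{-1}^{1} of each monomial x^k gives [2/(k+1) if k even, 0 if k odd]. Integrating term-by-term (or equivalently evaluating the antiderivative F(x) = -x^6/6 + x^5/5 + x^4/2 - 7*x^3/3 + 3*x^2 - 2*x at the endpoints):
  F(1) − F(−1) = -4/5 − (112/15) = -124/15.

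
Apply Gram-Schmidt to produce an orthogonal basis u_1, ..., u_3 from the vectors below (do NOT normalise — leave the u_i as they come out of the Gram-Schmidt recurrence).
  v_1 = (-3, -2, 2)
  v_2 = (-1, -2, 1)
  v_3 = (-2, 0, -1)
Orthogonal basis:
  u_1 = (-3, -2, 2)
  u_2 = (10/17, -16/17, -1/17)
  u_3 = (-16/21, -8/21, -32/21)

Apply the Gram-Schmidt recurrence
  u_1 = v_1
  u_i = v_i − Σ_{j<i} ((v_i · u_j) / (u_j · u_j)) · u_j.

Step by step this gives:
  u_1 = (-3, -2, 2)
  u_2 = (10/17, -16/17, -1/17)
  u_3 = (-16/21, -8/21, -32/21)

Orthogonality check:
  u_2 · u_1 = 0 (should be 0)
  u_3 · u_1 = 0 (should be 0)
  u_3 · u_2 = 0 (should be 0)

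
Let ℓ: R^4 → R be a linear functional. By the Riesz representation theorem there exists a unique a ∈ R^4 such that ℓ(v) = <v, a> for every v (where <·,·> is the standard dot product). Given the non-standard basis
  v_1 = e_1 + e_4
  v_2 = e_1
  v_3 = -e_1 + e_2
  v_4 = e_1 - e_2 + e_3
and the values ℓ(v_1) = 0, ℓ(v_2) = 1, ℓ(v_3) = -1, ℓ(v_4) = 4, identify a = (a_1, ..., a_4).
a = (1, 0, 3, -1)

Write a = (a_1, ..., a_4) in the standard basis. For each basis vector v_i, ℓ(v_i) = <v_i, a> is a linear equation in the a_j's. Collect the n equations into a matrix system V a = ℓ, where row i of V is v_i (expressed in the standard basis). Since V is invertible (lower-triangular with 1s on the diagonal, up to permutation), solve by back-substitution:
  V =
[[1, 0, 0, 1],
 [1, 0, 0, 0],
 [-1, 1, 0, 0],
 [1, -1, 1, 0]]
  V a = (0, 1, -1, 4)
Solving gives a = (1, 0, 3, -1).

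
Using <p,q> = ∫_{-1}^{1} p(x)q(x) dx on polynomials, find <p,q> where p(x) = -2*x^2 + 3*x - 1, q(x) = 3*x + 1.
<p,q> = 8/3

Expand the product: p(x)·q(x) = -6*x^3 + 7*x^2 - 1.
∫_{-1}^{1} of each monomial x^k gives [2/(k+1) if k even, 0 if k odd]. Integrating term-by-term (or equivalently evaluating the antiderivative F(x) = -3*x^4/2 + 7*x^3/3 - x at the endpoints):
  F(1) − F(−1) = -1/6 − (-17/6) = 8/3.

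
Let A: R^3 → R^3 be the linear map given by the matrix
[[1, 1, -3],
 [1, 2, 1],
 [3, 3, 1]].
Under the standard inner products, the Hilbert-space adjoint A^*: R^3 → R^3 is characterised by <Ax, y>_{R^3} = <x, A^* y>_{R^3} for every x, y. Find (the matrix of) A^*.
A^* = A^T =
[[1, 1, 3],
 [1, 2, 3],
 [-3, 1, 1]]

For real matrices with standard dot products, the defining identity <Ax, y> = <x, A^* y> gives (Ax)^T y = x^T (A^*) y, i.e. x^T A^T y = x^T (A^*) y. Since this holds for all x, y, we must have A^* = A^T. Therefore
A^* =
[[1, 1, 3],
 [1, 2, 3],
 [-3, 1, 1]].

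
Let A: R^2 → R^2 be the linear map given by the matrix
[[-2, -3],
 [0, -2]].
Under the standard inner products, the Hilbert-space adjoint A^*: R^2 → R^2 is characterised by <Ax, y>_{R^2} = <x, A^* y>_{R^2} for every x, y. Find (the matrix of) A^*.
A^* = A^T =
[[-2, 0],
 [-3, -2]]

For real matrices with standard dot products, the defining identity <Ax, y> = <x, A^* y> gives (Ax)^T y = x^T (A^*) y, i.e. x^T A^T y = x^T (A^*) y. Since this holds for all x, y, we must have A^* = A^T. Therefore
A^* =
[[-2, 0],
 [-3, -2]].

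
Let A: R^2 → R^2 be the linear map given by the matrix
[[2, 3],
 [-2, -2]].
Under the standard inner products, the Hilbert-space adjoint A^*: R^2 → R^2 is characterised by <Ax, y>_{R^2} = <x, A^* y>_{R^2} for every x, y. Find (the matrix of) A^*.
A^* = A^T =
[[2, -2],
 [3, -2]]

For real matrices with standard dot products, the defining identity <Ax, y> = <x, A^* y> gives (Ax)^T y = x^T (A^*) y, i.e. x^T A^T y = x^T (A^*) y. Since this holds for all x, y, we must have A^* = A^T. Therefore
A^* =
[[2, -2],
 [3, -2]].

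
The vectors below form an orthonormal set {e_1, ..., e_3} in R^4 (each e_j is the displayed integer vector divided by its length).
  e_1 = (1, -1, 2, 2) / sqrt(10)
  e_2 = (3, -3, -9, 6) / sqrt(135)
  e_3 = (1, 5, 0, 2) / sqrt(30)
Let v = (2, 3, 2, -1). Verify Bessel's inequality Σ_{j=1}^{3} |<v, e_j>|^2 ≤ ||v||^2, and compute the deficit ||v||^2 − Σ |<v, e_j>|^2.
Σ |<v, e_j>|^2 = 13; ||v||^2 = 18; deficit = 5

Write each e_j = u_j / sqrt(<u_j, u_j>) where u_j is the displayed integer vector. Then <v, e_j> = <v, u_j> / sqrt(<u_j, u_j>), so |<v, e_j>|^2 = <v, u_j>^2 / <u_j, u_j>.
Coefficients: <v, e_1> = 1/sqrt(10), <v, e_2> = -27/sqrt(135), <v, e_3> = 15/sqrt(30).
Square and sum: Σ |<v, e_j>|^2 = 13.
Compute ||v||^2 = v·v = 18.
Deficit = 18 − 13 = 5 ≥ 0, confirming Bessel's inequality. (The deficit equals ||v − Σ <v,e_j> e_j||^2, the squared distance from v to span{e_j}.)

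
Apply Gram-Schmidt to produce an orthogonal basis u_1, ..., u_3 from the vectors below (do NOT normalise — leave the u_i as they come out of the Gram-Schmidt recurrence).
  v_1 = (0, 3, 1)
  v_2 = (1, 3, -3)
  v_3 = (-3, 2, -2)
Orthogonal basis:
  u_1 = (0, 3, 1)
  u_2 = (1, 6/5, -18/5)
  u_3 = (-24/7, 2/7, -6/7)

Apply the Gram-Schmidt recurrence
  u_1 = v_1
  u_i = v_i − Σ_{j<i} ((v_i · u_j) / (u_j · u_j)) · u_j.

Step by step this gives:
  u_1 = (0, 3, 1)
  u_2 = (1, 6/5, -18/5)
  u_3 = (-24/7, 2/7, -6/7)

Orthogonality check:
  u_2 · u_1 = 0 (should be 0)
  u_3 · u_1 = 0 (should be 0)
  u_3 · u_2 = 0 (should be 0)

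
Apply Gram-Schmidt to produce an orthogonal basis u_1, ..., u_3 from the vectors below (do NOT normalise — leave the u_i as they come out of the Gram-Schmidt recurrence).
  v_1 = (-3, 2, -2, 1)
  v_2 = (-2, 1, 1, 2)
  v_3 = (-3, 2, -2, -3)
Orthogonal basis:
  u_1 = (-3, 2, -2, 1)
  u_2 = (-2/3, 1/9, 17/9, 14/9)
  u_3 = (-38/29, 16/29, 40/29, -66/29)

Apply the Gram-Schmidt recurrence
  u_1 = v_1
  u_i = v_i − Σ_{j<i} ((v_i · u_j) / (u_j · u_j)) · u_j.

Step by step this gives:
  u_1 = (-3, 2, -2, 1)
  u_2 = (-2/3, 1/9, 17/9, 14/9)
  u_3 = (-38/29, 16/29, 40/29, -66/29)

Orthogonality check:
  u_2 · u_1 = 0 (should be 0)
  u_3 · u_1 = 0 (should be 0)
  u_3 · u_2 = 0 (should be 0)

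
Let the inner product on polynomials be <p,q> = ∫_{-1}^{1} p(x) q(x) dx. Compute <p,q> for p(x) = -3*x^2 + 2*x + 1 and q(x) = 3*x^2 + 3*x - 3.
<p,q> = 12/5

Expand the product: p(x)·q(x) = -9*x^4 - 3*x^3 + 18*x^2 - 3*x - 3.
∫_{-1}^{1} of each monomial x^k gives [2/(k+1) if k even, 0 if k odd]. Integrating term-by-term (or equivalently evaluating the antiderivative F(x) = -9*x^5/5 - 3*x^4/4 + 6*x^3 - 3*x^2/2 - 3*x at the endpoints):
  F(1) − F(−1) = -21/20 − (-69/20) = 12/5.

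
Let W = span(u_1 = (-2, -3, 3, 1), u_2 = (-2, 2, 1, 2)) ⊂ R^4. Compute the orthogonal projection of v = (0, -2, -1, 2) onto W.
proj_W(v) = (-6/29, -28/29, 83/145, -4/145)

Set up U = [u_1 | ... | u_2] ∈ R^(4×2). The projector onto W = col(U) is P = U (U^T U)^(-1) U^T.
Compute U^T U =
  [23, 3]
  [3, 13],
and U^T v = (5, -1).
Solve U^T U · c = U^T v for the coefficients: c = (34/145, -19/145). The projection is proj_W(v) = U c.
Check: (v - proj_W(v)) · u_1 = 0  (should be 0).
Check: (v - proj_W(v)) · u_2 = 0  (should be 0).
Result: proj_W(v) = (-6/29, -28/29, 83/145, -4/145).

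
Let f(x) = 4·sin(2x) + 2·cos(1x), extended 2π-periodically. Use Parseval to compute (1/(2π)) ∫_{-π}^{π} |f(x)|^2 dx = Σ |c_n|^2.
Σ |c_n|^2 = 10

Expand |f|^2 and use orthogonality of {sin(nx), cos(mx)} on [-π, π]:
  ∫_{-π}^{π} sin(nx)^2 dx = π, ∫ cos(mx)^2 dx = π, and cross terms integrate to 0.
So ∫_{-π}^{π} f(x)^2 dx = 4^2 · π + 2^2 · π = (16 + 4)π.
Divide by 2π: (16 + 4)/2 = 10.
By Parseval, this equals Σ |c_n|^2.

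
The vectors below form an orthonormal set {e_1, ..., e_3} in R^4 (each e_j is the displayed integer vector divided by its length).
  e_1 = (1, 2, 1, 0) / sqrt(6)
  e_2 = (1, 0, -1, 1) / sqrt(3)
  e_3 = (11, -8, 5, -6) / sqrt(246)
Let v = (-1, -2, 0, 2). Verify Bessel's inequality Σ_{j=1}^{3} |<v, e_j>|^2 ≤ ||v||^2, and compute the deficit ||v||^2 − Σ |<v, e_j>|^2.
Σ |<v, e_j>|^2 = 578/123; ||v||^2 = 9; deficit = 529/123

Write each e_j = u_j / sqrt(<u_j, u_j>) where u_j is the displayed integer vector. Then <v, e_j> = <v, u_j> / sqrt(<u_j, u_j>), so |<v, e_j>|^2 = <v, u_j>^2 / <u_j, u_j>.
Coefficients: <v, e_1> = -5/sqrt(6), <v, e_2> = 1/sqrt(3), <v, e_3> = -7/sqrt(246).
Square and sum: Σ |<v, e_j>|^2 = 578/123.
Compute ||v||^2 = v·v = 9.
Deficit = 9 − 578/123 = 529/123 ≥ 0, confirming Bessel's inequality. (The deficit equals ||v − Σ <v,e_j> e_j||^2, the squared distance from v to span{e_j}.)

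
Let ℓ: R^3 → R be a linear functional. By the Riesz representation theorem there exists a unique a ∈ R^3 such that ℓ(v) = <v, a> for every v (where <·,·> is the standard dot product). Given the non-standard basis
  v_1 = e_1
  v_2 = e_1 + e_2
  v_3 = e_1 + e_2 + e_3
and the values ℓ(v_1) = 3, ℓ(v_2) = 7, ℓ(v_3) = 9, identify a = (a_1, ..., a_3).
a = (3, 4, 2)

Write a = (a_1, ..., a_3) in the standard basis. For each basis vector v_i, ℓ(v_i) = <v_i, a> is a linear equation in the a_j's. Collect the n equations into a matrix system V a = ℓ, where row i of V is v_i (expressed in the standard basis). Since V is invertible (lower-triangular with 1s on the diagonal, up to permutation), solve by back-substitution:
  V =
[[1, 0, 0],
 [1, 1, 0],
 [1, 1, 1]]
  V a = (3, 7, 9)
Solving gives a = (3, 4, 2).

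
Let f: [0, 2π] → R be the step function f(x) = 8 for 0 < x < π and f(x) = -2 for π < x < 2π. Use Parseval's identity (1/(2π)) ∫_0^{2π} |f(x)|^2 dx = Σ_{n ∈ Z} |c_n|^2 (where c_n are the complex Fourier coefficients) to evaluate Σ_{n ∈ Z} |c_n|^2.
Σ |c_n|^2 = 34

Parseval equates the L^2 energy of f (normalised by 1/(2π)) with the ℓ^2 sum of its Fourier coefficients: (1/(2π)) ∫_0^{2π} |f|^2 = Σ |c_n|^2.
Compute the left side: (1/(2π)) [∫_0^π 8^2 dx + ∫_π^{2π} (-2)^2 dx] = (1/(2π)) · (64π + 4π) = (64 + 4)/2 = 34.
So Σ_{n ∈ Z} |c_n|^2 = 34.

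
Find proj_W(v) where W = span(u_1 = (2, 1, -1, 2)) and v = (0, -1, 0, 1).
proj_W(v) = (1/5, 1/10, -1/10, 1/5)

Set up U = [u_1 | ... | u_1] ∈ R^(4×1). The projector onto W = col(U) is P = U (U^T U)^(-1) U^T.
Compute U^T U =
  [10],
and U^T v = (1).
Solve U^T U · c = U^T v for the coefficients: c = (1/10). The projection is proj_W(v) = U c.
Check: (v - proj_W(v)) · u_1 = 0  (should be 0).
Result: proj_W(v) = (1/5, 1/10, -1/10, 1/5).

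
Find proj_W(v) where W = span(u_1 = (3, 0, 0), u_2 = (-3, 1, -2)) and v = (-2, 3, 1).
proj_W(v) = (-2, 1/5, -2/5)

Set up U = [u_1 | ... | u_2] ∈ R^(3×2). The projector onto W = col(U) is P = U (U^T U)^(-1) U^T.
Compute U^T U =
  [9, -9]
  [-9, 14],
and U^T v = (-6, 7).
Solve U^T U · c = U^T v for the coefficients: c = (-7/15, 1/5). The projection is proj_W(v) = U c.
Check: (v - proj_W(v)) · u_1 = 0  (should be 0).
Check: (v - proj_W(v)) · u_2 = 0  (should be 0).
Result: proj_W(v) = (-2, 1/5, -2/5).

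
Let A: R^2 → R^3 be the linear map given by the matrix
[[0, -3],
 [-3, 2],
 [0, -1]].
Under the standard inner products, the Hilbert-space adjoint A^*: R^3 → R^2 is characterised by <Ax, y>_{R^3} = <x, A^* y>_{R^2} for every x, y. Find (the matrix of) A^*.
A^* = A^T =
[[0, -3, 0],
 [-3, 2, -1]]

For real matrices with standard dot products, the defining identity <Ax, y> = <x, A^* y> gives (Ax)^T y = x^T (A^*) y, i.e. x^T A^T y = x^T (A^*) y. Since this holds for all x, y, we must have A^* = A^T. Therefore
A^* =
[[0, -3, 0],
 [-3, 2, -1]].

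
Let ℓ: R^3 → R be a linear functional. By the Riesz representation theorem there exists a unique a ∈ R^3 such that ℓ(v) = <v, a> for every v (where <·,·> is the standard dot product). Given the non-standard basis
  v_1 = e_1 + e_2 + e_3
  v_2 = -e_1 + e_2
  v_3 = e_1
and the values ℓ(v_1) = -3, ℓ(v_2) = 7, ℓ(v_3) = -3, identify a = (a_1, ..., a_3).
a = (-3, 4, -4)

Write a = (a_1, ..., a_3) in the standard basis. For each basis vector v_i, ℓ(v_i) = <v_i, a> is a linear equation in the a_j's. Collect the n equations into a matrix system V a = ℓ, where row i of V is v_i (expressed in the standard basis). Since V is invertible (lower-triangular with 1s on the diagonal, up to permutation), solve by back-substitution:
  V =
[[1, 1, 1],
 [-1, 1, 0],
 [1, 0, 0]]
  V a = (-3, 7, -3)
Solving gives a = (-3, 4, -4).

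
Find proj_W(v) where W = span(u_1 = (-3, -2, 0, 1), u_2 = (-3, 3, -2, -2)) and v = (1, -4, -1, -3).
proj_W(v) = (41/121, -38/33, 200/363, 259/363)

Set up U = [u_1 | ... | u_2] ∈ R^(4×2). The projector onto W = col(U) is P = U (U^T U)^(-1) U^T.
Compute U^T U =
  [14, 1]
  [1, 26],
and U^T v = (2, -7).
Solve U^T U · c = U^T v for the coefficients: c = (59/363, -100/363). The projection is proj_W(v) = U c.
Check: (v - proj_W(v)) · u_1 = 0  (should be 0).
Check: (v - proj_W(v)) · u_2 = 0  (should be 0).
Result: proj_W(v) = (41/121, -38/33, 200/363, 259/363).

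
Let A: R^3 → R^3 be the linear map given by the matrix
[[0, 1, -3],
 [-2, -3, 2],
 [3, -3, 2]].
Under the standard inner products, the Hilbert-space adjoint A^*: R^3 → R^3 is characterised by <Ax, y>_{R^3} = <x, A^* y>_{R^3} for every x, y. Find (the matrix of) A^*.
A^* = A^T =
[[0, -2, 3],
 [1, -3, -3],
 [-3, 2, 2]]

For real matrices with standard dot products, the defining identity <Ax, y> = <x, A^* y> gives (Ax)^T y = x^T (A^*) y, i.e. x^T A^T y = x^T (A^*) y. Since this holds for all x, y, we must have A^* = A^T. Therefore
A^* =
[[0, -2, 3],
 [1, -3, -3],
 [-3, 2, 2]].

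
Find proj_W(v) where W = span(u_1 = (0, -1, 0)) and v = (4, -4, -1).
proj_W(v) = (0, -4, 0)

Set up U = [u_1 | ... | u_1] ∈ R^(3×1). The projector onto W = col(U) is P = U (U^T U)^(-1) U^T.
Compute U^T U =
  [1],
and U^T v = (4).
Solve U^T U · c = U^T v for the coefficients: c = (4). The projection is proj_W(v) = U c.
Check: (v - proj_W(v)) · u_1 = 0  (should be 0).
Result: proj_W(v) = (0, -4, 0).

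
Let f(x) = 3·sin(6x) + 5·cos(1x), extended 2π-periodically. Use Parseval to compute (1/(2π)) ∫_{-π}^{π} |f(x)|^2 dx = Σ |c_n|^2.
Σ |c_n|^2 = 17

Expand |f|^2 and use orthogonality of {sin(nx), cos(mx)} on [-π, π]:
  ∫_{-π}^{π} sin(nx)^2 dx = π, ∫ cos(mx)^2 dx = π, and cross terms integrate to 0.
So ∫_{-π}^{π} f(x)^2 dx = 3^2 · π + 5^2 · π = (9 + 25)π.
Divide by 2π: (9 + 25)/2 = 17.
By Parseval, this equals Σ |c_n|^2.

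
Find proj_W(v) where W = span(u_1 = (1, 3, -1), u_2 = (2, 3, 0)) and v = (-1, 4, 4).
proj_W(v) = (47/22, 21/11, 19/22)

Set up U = [u_1 | ... | u_2] ∈ R^(3×2). The projector onto W = col(U) is P = U (U^T U)^(-1) U^T.
Compute U^T U =
  [11, 11]
  [11, 13],
and U^T v = (7, 10).
Solve U^T U · c = U^T v for the coefficients: c = (-19/22, 3/2). The projection is proj_W(v) = U c.
Check: (v - proj_W(v)) · u_1 = 0  (should be 0).
Check: (v - proj_W(v)) · u_2 = 0  (should be 0).
Result: proj_W(v) = (47/22, 21/11, 19/22).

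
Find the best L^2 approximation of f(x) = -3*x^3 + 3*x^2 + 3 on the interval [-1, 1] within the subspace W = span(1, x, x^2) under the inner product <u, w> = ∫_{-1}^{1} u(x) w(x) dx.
g(x) = 3*x^2 - 9*x/5 + 3

The best approximation g ∈ W is the orthogonal projection of f onto W. Writing g = a_0 + a_1 x + a_2 x^2, the coefficients solve the normal equations G · a = b where
  G_{ij} = <φ_i, φ_j> and b_i = <f, φ_i>, with φ_0 = 1, φ_1 = x, φ_2 = x^2.
G =
  [2, 0, 2/3]
  [0, 2/3, 0]
  [2/3, 0, 2/5],
b = (8, -6/5, 16/5).
Solving gives a_0 = 3, a_1 = -9/5, a_2 = 3, so
  g(x) = 3*x^2 - 9*x/5 + 3.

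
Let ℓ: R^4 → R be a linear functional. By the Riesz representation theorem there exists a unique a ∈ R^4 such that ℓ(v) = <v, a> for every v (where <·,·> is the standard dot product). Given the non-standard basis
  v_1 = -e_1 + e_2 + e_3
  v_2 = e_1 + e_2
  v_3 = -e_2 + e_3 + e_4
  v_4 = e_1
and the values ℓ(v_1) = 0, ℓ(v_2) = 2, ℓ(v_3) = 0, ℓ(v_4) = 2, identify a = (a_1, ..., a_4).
a = (2, 0, 2, -2)

Write a = (a_1, ..., a_4) in the standard basis. For each basis vector v_i, ℓ(v_i) = <v_i, a> is a linear equation in the a_j's. Collect the n equations into a matrix system V a = ℓ, where row i of V is v_i (expressed in the standard basis). Since V is invertible (lower-triangular with 1s on the diagonal, up to permutation), solve by back-substitution:
  V =
[[-1, 1, 1, 0],
 [1, 1, 0, 0],
 [0, -1, 1, 1],
 [1, 0, 0, 0]]
  V a = (0, 2, 0, 2)
Solving gives a = (2, 0, 2, -2).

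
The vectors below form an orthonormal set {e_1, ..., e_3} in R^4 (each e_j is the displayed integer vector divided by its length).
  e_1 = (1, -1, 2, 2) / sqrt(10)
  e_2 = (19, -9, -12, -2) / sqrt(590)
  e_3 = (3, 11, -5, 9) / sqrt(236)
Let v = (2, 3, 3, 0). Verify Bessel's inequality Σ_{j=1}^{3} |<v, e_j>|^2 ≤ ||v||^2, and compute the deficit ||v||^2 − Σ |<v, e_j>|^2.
Σ |<v, e_j>|^2 = 6; ||v||^2 = 22; deficit = 16

Write each e_j = u_j / sqrt(<u_j, u_j>) where u_j is the displayed integer vector. Then <v, e_j> = <v, u_j> / sqrt(<u_j, u_j>), so |<v, e_j>|^2 = <v, u_j>^2 / <u_j, u_j>.
Coefficients: <v, e_1> = 5/sqrt(10), <v, e_2> = -25/sqrt(590), <v, e_3> = 24/sqrt(236).
Square and sum: Σ |<v, e_j>|^2 = 6.
Compute ||v||^2 = v·v = 22.
Deficit = 22 − 6 = 16 ≥ 0, confirming Bessel's inequality. (The deficit equals ||v − Σ <v,e_j> e_j||^2, the squared distance from v to span{e_j}.)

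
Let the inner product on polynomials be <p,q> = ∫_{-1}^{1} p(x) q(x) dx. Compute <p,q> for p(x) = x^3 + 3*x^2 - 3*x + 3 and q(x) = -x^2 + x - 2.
<p,q> = -104/5

Expand the product: p(x)·q(x) = -x^5 - 2*x^4 + 4*x^3 - 12*x^2 + 9*x - 6.
∫_{-1}^{1} of each monomial x^k gives [2/(k+1) if k even, 0 if k odd]. Integrating term-by-term (or equivalently evaluating the antiderivative F(x) = -x^6/6 - 2*x^5/5 + x^4 - 4*x^3 + 9*x^2/2 - 6*x at the endpoints):
  F(1) − F(−1) = -76/15 − (236/15) = -104/5.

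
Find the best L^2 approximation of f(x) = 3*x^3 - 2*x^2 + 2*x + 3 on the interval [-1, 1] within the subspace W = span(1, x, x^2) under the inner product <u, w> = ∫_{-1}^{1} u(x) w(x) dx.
g(x) = -2*x^2 + 19*x/5 + 3

The best approximation g ∈ W is the orthogonal projection of f onto W. Writing g = a_0 + a_1 x + a_2 x^2, the coefficients solve the normal equations G · a = b where
  G_{ij} = <φ_i, φ_j> and b_i = <f, φ_i>, with φ_0 = 1, φ_1 = x, φ_2 = x^2.
G =
  [2, 0, 2/3]
  [0, 2/3, 0]
  [2/3, 0, 2/5],
b = (14/3, 38/15, 6/5).
Solving gives a_0 = 3, a_1 = 19/5, a_2 = -2, so
  g(x) = -2*x^2 + 19*x/5 + 3.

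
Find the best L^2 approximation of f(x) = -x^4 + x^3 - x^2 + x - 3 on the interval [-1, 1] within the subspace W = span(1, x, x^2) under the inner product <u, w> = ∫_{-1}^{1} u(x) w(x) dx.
g(x) = -13*x^2/7 + 8*x/5 - 102/35

The best approximation g ∈ W is the orthogonal projection of f onto W. Writing g = a_0 + a_1 x + a_2 x^2, the coefficients solve the normal equations G · a = b where
  G_{ij} = <φ_i, φ_j> and b_i = <f, φ_i>, with φ_0 = 1, φ_1 = x, φ_2 = x^2.
G =
  [2, 0, 2/3]
  [0, 2/3, 0]
  [2/3, 0, 2/5],
b = (-106/15, 16/15, -94/35).
Solving gives a_0 = -102/35, a_1 = 8/5, a_2 = -13/7, so
  g(x) = -13*x^2/7 + 8*x/5 - 102/35.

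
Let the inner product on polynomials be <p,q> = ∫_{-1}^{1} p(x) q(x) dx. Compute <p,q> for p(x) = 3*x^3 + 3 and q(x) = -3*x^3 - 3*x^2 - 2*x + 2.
<p,q> = 36/35

Expand the product: p(x)·q(x) = -9*x^6 - 9*x^5 - 6*x^4 - 3*x^3 - 9*x^2 - 6*x + 6.
∫_{-1}^{1} of each monomial x^k gives [2/(k+1) if k even, 0 if k odd]. Integrating term-by-term (or equivalently evaluating the antiderivative F(x) = -9*x^7/7 - 3*x^6/2 - 6*x^5/5 - 3*x^4/4 - 3*x^3 - 3*x^2 + 6*x at the endpoints):
  F(1) − F(−1) = -663/140 − (-807/140) = 36/35.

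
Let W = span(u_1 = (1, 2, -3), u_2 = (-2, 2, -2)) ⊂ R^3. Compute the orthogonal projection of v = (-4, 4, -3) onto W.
proj_W(v) = (-107/26, 46/13, -87/26)

Set up U = [u_1 | ... | u_2] ∈ R^(3×2). The projector onto W = col(U) is P = U (U^T U)^(-1) U^T.
Compute U^T U =
  [14, 8]
  [8, 12],
and U^T v = (13, 22).
Solve U^T U · c = U^T v for the coefficients: c = (-5/26, 51/26). The projection is proj_W(v) = U c.
Check: (v - proj_W(v)) · u_1 = 0  (should be 0).
Check: (v - proj_W(v)) · u_2 = 0  (should be 0).
Result: proj_W(v) = (-107/26, 46/13, -87/26).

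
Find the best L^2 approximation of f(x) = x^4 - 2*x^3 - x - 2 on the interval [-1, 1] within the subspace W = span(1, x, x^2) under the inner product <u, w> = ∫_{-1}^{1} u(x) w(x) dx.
g(x) = 6*x^2/7 - 11*x/5 - 73/35

The best approximation g ∈ W is the orthogonal projection of f onto W. Writing g = a_0 + a_1 x + a_2 x^2, the coefficients solve the normal equations G · a = b where
  G_{ij} = <φ_i, φ_j> and b_i = <f, φ_i>, with φ_0 = 1, φ_1 = x, φ_2 = x^2.
G =
  [2, 0, 2/3]
  [0, 2/3, 0]
  [2/3, 0, 2/5],
b = (-18/5, -22/15, -22/21).
Solving gives a_0 = -73/35, a_1 = -11/5, a_2 = 6/7, so
  g(x) = 6*x^2/7 - 11*x/5 - 73/35.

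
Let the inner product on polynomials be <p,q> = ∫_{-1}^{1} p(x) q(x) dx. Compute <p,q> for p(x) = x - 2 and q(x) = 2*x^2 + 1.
<p,q> = -20/3

Expand the product: p(x)·q(x) = 2*x^3 - 4*x^2 + x - 2.
∫_{-1}^{1} of each monomial x^k gives [2/(k+1) if k even, 0 if k odd]. Integrating term-by-term (or equivalently evaluating the antiderivative F(x) = x^4/2 - 4*x^3/3 + x^2/2 - 2*x at the endpoints):
  F(1) − F(−1) = -7/3 − (13/3) = -20/3.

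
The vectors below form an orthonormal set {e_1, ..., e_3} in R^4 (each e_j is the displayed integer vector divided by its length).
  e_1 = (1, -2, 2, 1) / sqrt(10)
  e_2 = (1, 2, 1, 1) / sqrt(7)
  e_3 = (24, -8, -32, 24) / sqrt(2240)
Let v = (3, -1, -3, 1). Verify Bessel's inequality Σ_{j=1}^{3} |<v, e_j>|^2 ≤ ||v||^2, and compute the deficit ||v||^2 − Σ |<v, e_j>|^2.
Σ |<v, e_j>|^2 = 18; ||v||^2 = 20; deficit = 2

Write each e_j = u_j / sqrt(<u_j, u_j>) where u_j is the displayed integer vector. Then <v, e_j> = <v, u_j> / sqrt(<u_j, u_j>), so |<v, e_j>|^2 = <v, u_j>^2 / <u_j, u_j>.
Coefficients: <v, e_1> = 0/sqrt(10), <v, e_2> = -1/sqrt(7), <v, e_3> = 200/sqrt(2240).
Square and sum: Σ |<v, e_j>|^2 = 18.
Compute ||v||^2 = v·v = 20.
Deficit = 20 − 18 = 2 ≥ 0, confirming Bessel's inequality. (The deficit equals ||v − Σ <v,e_j> e_j||^2, the squared distance from v to span{e_j}.)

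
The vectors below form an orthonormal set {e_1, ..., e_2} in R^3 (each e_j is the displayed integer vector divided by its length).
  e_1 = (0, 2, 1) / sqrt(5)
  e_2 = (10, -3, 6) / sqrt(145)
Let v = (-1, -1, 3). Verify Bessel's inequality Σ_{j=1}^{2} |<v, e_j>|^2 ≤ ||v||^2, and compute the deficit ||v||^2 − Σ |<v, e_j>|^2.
Σ |<v, e_j>|^2 = 30/29; ||v||^2 = 11; deficit = 289/29

Write each e_j = u_j / sqrt(<u_j, u_j>) where u_j is the displayed integer vector. Then <v, e_j> = <v, u_j> / sqrt(<u_j, u_j>), so |<v, e_j>|^2 = <v, u_j>^2 / <u_j, u_j>.
Coefficients: <v, e_1> = 1/sqrt(5), <v, e_2> = 11/sqrt(145).
Square and sum: Σ |<v, e_j>|^2 = 30/29.
Compute ||v||^2 = v·v = 11.
Deficit = 11 − 30/29 = 289/29 ≥ 0, confirming Bessel's inequality. (The deficit equals ||v − Σ <v,e_j> e_j||^2, the squared distance from v to span{e_j}.)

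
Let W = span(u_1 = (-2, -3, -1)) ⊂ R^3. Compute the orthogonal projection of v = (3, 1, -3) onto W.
proj_W(v) = (6/7, 9/7, 3/7)

Set up U = [u_1 | ... | u_1] ∈ R^(3×1). The projector onto W = col(U) is P = U (U^T U)^(-1) U^T.
Compute U^T U =
  [14],
and U^T v = (-6).
Solve U^T U · c = U^T v for the coefficients: c = (-3/7). The projection is proj_W(v) = U c.
Check: (v - proj_W(v)) · u_1 = 0  (should be 0).
Result: proj_W(v) = (6/7, 9/7, 3/7).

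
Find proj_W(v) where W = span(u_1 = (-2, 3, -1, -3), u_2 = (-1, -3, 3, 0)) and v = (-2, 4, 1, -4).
proj_W(v) = (-995/337, 1002/337, -116/337, -1329/337)

Set up U = [u_1 | ... | u_2] ∈ R^(4×2). The projector onto W = col(U) is P = U (U^T U)^(-1) U^T.
Compute U^T U =
  [23, -10]
  [-10, 19],
and U^T v = (27, -7).
Solve U^T U · c = U^T v for the coefficients: c = (443/337, 109/337). The projection is proj_W(v) = U c.
Check: (v - proj_W(v)) · u_1 = 0  (should be 0).
Check: (v - proj_W(v)) · u_2 = 0  (should be 0).
Result: proj_W(v) = (-995/337, 1002/337, -116/337, -1329/337).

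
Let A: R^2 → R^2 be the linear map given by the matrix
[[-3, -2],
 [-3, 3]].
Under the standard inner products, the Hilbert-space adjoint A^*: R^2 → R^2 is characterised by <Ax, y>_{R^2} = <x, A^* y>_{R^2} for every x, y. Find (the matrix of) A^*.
A^* = A^T =
[[-3, -3],
 [-2, 3]]

For real matrices with standard dot products, the defining identity <Ax, y> = <x, A^* y> gives (Ax)^T y = x^T (A^*) y, i.e. x^T A^T y = x^T (A^*) y. Since this holds for all x, y, we must have A^* = A^T. Therefore
A^* =
[[-3, -3],
 [-2, 3]].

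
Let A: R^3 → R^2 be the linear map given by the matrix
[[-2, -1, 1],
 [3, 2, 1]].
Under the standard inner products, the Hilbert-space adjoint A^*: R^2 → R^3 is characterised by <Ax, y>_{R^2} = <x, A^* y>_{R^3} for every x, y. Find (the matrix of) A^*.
A^* = A^T =
[[-2, 3],
 [-1, 2],
 [1, 1]]

For real matrices with standard dot products, the defining identity <Ax, y> = <x, A^* y> gives (Ax)^T y = x^T (A^*) y, i.e. x^T A^T y = x^T (A^*) y. Since this holds for all x, y, we must have A^* = A^T. Therefore
A^* =
[[-2, 3],
 [-1, 2],
 [1, 1]].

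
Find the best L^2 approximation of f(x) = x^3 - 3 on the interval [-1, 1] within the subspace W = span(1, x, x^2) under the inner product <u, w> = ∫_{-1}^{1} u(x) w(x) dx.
g(x) = 3*x/5 - 3

The best approximation g ∈ W is the orthogonal projection of f onto W. Writing g = a_0 + a_1 x + a_2 x^2, the coefficients solve the normal equations G · a = b where
  G_{ij} = <φ_i, φ_j> and b_i = <f, φ_i>, with φ_0 = 1, φ_1 = x, φ_2 = x^2.
G =
  [2, 0, 2/3]
  [0, 2/3, 0]
  [2/3, 0, 2/5],
b = (-6, 2/5, -2).
Solving gives a_0 = -3, a_1 = 3/5, a_2 = 0, so
  g(x) = 3*x/5 - 3.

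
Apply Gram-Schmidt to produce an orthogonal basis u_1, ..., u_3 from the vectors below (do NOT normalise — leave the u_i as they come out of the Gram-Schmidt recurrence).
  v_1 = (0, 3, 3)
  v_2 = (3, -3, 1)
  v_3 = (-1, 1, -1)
Orthogonal basis:
  u_1 = (0, 3, 3)
  u_2 = (3, -2, 2)
  u_3 = (4/17, 3/17, -3/17)

Apply the Gram-Schmidt recurrence
  u_1 = v_1
  u_i = v_i − Σ_{j<i} ((v_i · u_j) / (u_j · u_j)) · u_j.

Step by step this gives:
  u_1 = (0, 3, 3)
  u_2 = (3, -2, 2)
  u_3 = (4/17, 3/17, -3/17)

Orthogonality check:
  u_2 · u_1 = 0 (should be 0)
  u_3 · u_1 = 0 (should be 0)
  u_3 · u_2 = 0 (should be 0)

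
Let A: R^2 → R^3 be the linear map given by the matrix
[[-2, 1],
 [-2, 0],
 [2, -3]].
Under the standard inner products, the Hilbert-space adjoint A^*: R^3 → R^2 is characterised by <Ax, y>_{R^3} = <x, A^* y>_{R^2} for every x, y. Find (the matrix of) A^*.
A^* = A^T =
[[-2, -2, 2],
 [1, 0, -3]]

For real matrices with standard dot products, the defining identity <Ax, y> = <x, A^* y> gives (Ax)^T y = x^T (A^*) y, i.e. x^T A^T y = x^T (A^*) y. Since this holds for all x, y, we must have A^* = A^T. Therefore
A^* =
[[-2, -2, 2],
 [1, 0, -3]].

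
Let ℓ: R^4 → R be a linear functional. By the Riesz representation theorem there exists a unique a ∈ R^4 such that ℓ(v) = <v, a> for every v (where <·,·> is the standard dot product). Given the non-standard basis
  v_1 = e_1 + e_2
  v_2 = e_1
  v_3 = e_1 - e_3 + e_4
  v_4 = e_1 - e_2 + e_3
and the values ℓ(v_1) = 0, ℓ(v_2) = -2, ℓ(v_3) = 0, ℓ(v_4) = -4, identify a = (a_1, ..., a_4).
a = (-2, 2, 0, 2)

Write a = (a_1, ..., a_4) in the standard basis. For each basis vector v_i, ℓ(v_i) = <v_i, a> is a linear equation in the a_j's. Collect the n equations into a matrix system V a = ℓ, where row i of V is v_i (expressed in the standard basis). Since V is invertible (lower-triangular with 1s on the diagonal, up to permutation), solve by back-substitution:
  V =
[[1, 1, 0, 0],
 [1, 0, 0, 0],
 [1, 0, -1, 1],
 [1, -1, 1, 0]]
  V a = (0, -2, 0, -4)
Solving gives a = (-2, 2, 0, 2).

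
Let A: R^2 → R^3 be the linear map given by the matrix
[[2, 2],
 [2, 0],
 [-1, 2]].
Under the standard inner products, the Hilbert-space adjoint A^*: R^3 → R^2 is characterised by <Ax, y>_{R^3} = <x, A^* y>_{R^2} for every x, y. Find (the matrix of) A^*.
A^* = A^T =
[[2, 2, -1],
 [2, 0, 2]]

For real matrices with standard dot products, the defining identity <Ax, y> = <x, A^* y> gives (Ax)^T y = x^T (A^*) y, i.e. x^T A^T y = x^T (A^*) y. Since this holds for all x, y, we must have A^* = A^T. Therefore
A^* =
[[2, 2, -1],
 [2, 0, 2]].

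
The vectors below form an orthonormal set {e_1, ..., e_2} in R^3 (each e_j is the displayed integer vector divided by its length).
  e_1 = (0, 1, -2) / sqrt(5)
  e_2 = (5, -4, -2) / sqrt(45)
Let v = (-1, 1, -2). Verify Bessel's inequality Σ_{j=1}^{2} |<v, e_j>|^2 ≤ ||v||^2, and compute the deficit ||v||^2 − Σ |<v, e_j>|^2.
Σ |<v, e_j>|^2 = 50/9; ||v||^2 = 6; deficit = 4/9

Write each e_j = u_j / sqrt(<u_j, u_j>) where u_j is the displayed integer vector. Then <v, e_j> = <v, u_j> / sqrt(<u_j, u_j>), so |<v, e_j>|^2 = <v, u_j>^2 / <u_j, u_j>.
Coefficients: <v, e_1> = 5/sqrt(5), <v, e_2> = -5/sqrt(45).
Square and sum: Σ |<v, e_j>|^2 = 50/9.
Compute ||v||^2 = v·v = 6.
Deficit = 6 − 50/9 = 4/9 ≥ 0, confirming Bessel's inequality. (The deficit equals ||v − Σ <v,e_j> e_j||^2, the squared distance from v to span{e_j}.)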